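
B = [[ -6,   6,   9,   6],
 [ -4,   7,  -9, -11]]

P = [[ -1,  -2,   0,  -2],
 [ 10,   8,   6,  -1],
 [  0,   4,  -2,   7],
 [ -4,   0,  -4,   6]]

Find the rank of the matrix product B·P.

2

First compute BP:
[[ 42,  96,  -6, 105],
 [118,  28, 104, -128]]
Now row reduce the product.
R2 ← R2 − (59/21)·R1: [0, -1692/7, 846/7, -423]
2 nonzero rows, so rank(BP) = 2.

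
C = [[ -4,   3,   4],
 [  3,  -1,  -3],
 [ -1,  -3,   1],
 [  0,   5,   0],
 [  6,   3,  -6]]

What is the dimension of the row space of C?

2

Row reduce to echelon form.
R2 ← R2 + (3/4)·R1: [0, 5/4, 0]
R3 ← R3 − (1/4)·R1: [0, -15/4, 0]
R5 ← R5 + (3/2)·R1: [0, 15/2, 0]
R3 ← R3 + (3)·R2: [0, 0, 0]
R4 ← R4 − (4)·R2: [0, 0, 0]
R5 ← R5 − (6)·R2: [0, 0, 0]
Echelon form has 2 nonzero rows, so rank(C) = 2.
The row space has dimension equal to the rank: 2.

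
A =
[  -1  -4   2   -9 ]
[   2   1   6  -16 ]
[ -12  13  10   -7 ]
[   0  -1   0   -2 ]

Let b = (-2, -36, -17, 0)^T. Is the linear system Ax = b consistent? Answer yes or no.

yes

Row reduce the augmented matrix [A | b].
R2 ← R2 + (2)·R1: [0, -7, 10, -34, -40]
R3 ← R3 − (12)·R1: [0, 61, -14, 101, 7]
R3 ← R3 + (61/7)·R2: [0, 0, 512/7, -1367/7, -2391/7]
R4 ← R4 − (1/7)·R2: [0, 0, -10/7, 20/7, 40/7]
R4 ← R4 + (5/256)·R3: [0, 0, 0, -245/256, -245/256]
The echelon form has 4 nonzero rows, and every pivot lies in the first 4 columns, so rank(A) = rank([A|b]) = 4.
The system is consistent.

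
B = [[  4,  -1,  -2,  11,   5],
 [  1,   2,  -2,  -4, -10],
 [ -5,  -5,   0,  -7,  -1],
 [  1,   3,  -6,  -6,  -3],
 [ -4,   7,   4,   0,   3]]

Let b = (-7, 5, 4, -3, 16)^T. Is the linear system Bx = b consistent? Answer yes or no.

yes

Row reduce the augmented matrix [B | b].
R2 ← R2 − (1/4)·R1: [0, 9/4, -3/2, -27/4, -45/4, 27/4]
R3 ← R3 + (5/4)·R1: [0, -25/4, -5/2, 27/4, 21/4, -19/4]
R4 ← R4 − (1/4)·R1: [0, 13/4, -11/2, -35/4, -17/4, -5/4]
R5 ← R5 + R1: [0, 6, 2, 11, 8, 9]
R3 ← R3 + (25/9)·R2: [0, 0, -20/3, -12, -26, 14]
R4 ← R4 − (13/9)·R2: [0, 0, -10/3, 1, 12, -11]
R5 ← R5 − (8/3)·R2: [0, 0, 6, 29, 38, -9]
R4 ← R4 − (1/2)·R3: [0, 0, 0, 7, 25, -18]
R5 ← R5 + (9/10)·R3: [0, 0, 0, 91/5, 73/5, 18/5]
R5 ← R5 − (13/5)·R4: [0, 0, 0, 0, -252/5, 252/5]
The echelon form has 5 nonzero rows, and every pivot lies in the first 5 columns, so rank(B) = rank([B|b]) = 5.
The system is consistent.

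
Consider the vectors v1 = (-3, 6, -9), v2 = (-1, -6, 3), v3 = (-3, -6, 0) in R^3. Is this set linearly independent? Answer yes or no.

Form the matrix with these vectors as rows and row reduce.
R2 ← R2 − (1/3)·R1: [0, -8, 6]
R3 ← R3 − R1: [0, -12, 9]
R3 ← R3 − (3/2)·R2: [0, 0, 0]
2 nonzero rows, so the 3 vectors span a space of dimension 2.
Since 2 < 3, the vectors are linearly dependent.

no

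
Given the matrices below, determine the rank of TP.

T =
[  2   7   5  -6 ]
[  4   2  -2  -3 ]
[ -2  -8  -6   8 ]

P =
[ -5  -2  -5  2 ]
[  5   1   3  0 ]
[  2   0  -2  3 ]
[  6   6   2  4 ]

First compute TP:
[[ -1, -33, -11,  -5],
 [-32, -24, -16, -10],
 [  6,  44,  14,  10]]
Now row reduce the product.
R2 ← R2 − (32)·R1: [0, 1032, 336, 150]
R3 ← R3 + (6)·R1: [0, -154, -52, -20]
R3 ← R3 + (77/516)·R2: [0, 0, -80/43, 205/86]
3 nonzero rows, so rank(TP) = 3.

3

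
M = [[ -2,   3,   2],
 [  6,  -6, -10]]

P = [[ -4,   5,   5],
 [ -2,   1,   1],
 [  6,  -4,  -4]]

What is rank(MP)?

First compute MP:
[[ 14, -15, -15],
 [-72,  64,  64]]
Now row reduce the product.
R2 ← R2 + (36/7)·R1: [0, -92/7, -92/7]
2 nonzero rows, so rank(MP) = 2.

2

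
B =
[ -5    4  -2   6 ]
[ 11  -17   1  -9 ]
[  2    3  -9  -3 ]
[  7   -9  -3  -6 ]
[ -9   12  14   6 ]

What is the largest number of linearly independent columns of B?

3

Row reduce to echelon form.
R2 ← R2 + (11/5)·R1: [0, -41/5, -17/5, 21/5]
R3 ← R3 + (2/5)·R1: [0, 23/5, -49/5, -3/5]
R4 ← R4 + (7/5)·R1: [0, -17/5, -29/5, 12/5]
R5 ← R5 − (9/5)·R1: [0, 24/5, 88/5, -24/5]
R3 ← R3 + (23/41)·R2: [0, 0, -480/41, 72/41]
R4 ← R4 − (17/41)·R2: [0, 0, -180/41, 27/41]
R5 ← R5 + (24/41)·R2: [0, 0, 640/41, -96/41]
R4 ← R4 − (3/8)·R3: [0, 0, 0, 0]
R5 ← R5 + (4/3)·R3: [0, 0, 0, 0]
Echelon form has 3 nonzero rows, so rank(B) = 3.
The rank gives the maximum number of linearly independent columns: 3.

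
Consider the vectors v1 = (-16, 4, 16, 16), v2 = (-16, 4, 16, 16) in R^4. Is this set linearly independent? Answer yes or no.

Form the matrix with these vectors as rows and row reduce.
R2 ← R2 − R1: [0, 0, 0, 0]
1 nonzero row, so the 2 vectors span a space of dimension 1.
Since 1 < 2, the vectors are linearly dependent.

no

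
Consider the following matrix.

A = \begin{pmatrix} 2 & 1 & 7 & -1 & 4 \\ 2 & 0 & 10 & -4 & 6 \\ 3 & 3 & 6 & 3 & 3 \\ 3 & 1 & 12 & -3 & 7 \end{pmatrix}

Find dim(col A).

Row reduce to echelon form.
R2 ← R2 − R1: [0, -1, 3, -3, 2]
R3 ← R3 − (3/2)·R1: [0, 3/2, -9/2, 9/2, -3]
R4 ← R4 − (3/2)·R1: [0, -1/2, 3/2, -3/2, 1]
R3 ← R3 + (3/2)·R2: [0, 0, 0, 0, 0]
R4 ← R4 − (1/2)·R2: [0, 0, 0, 0, 0]
Echelon form has 2 nonzero rows, so rank(A) = 2.
The column space has dimension equal to the rank: 2.

2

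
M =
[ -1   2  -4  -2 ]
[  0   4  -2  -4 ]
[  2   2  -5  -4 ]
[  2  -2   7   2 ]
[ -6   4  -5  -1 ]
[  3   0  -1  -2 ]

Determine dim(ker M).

Row reduce to echelon form.
R3 ← R3 + (2)·R1: [0, 6, -13, -8]
R4 ← R4 + (2)·R1: [0, 2, -1, -2]
R5 ← R5 − (6)·R1: [0, -8, 19, 11]
R6 ← R6 + (3)·R1: [0, 6, -13, -8]
R3 ← R3 − (3/2)·R2: [0, 0, -10, -2]
R4 ← R4 − (1/2)·R2: [0, 0, 0, 0]
R5 ← R5 + (2)·R2: [0, 0, 15, 3]
R6 ← R6 − (3/2)·R2: [0, 0, -10, -2]
R5 ← R5 + (3/2)·R3: [0, 0, 0, 0]
R6 ← R6 − R3: [0, 0, 0, 0]
3 nonzero rows, so rank(M) = 3.
M has 4 columns; by rank–nullity, nullity = 4 − 3 = 1.

1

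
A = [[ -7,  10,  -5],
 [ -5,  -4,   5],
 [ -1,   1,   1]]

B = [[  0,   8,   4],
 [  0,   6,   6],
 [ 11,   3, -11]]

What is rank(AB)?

First compute AB:
[[-55, -11,  87],
 [ 55, -49, -99],
 [ 11,   1,  -9]]
Now row reduce the product.
R2 ← R2 + R1: [0, -60, -12]
R3 ← R3 + (1/5)·R1: [0, -6/5, 42/5]
R3 ← R3 − (1/50)·R2: [0, 0, 216/25]
3 nonzero rows, so rank(AB) = 3.

3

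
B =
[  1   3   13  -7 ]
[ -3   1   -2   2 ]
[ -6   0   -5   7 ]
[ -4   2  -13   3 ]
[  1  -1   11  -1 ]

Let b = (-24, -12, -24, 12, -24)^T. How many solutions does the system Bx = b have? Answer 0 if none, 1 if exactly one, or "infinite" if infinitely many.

infinite

Row reduce the augmented matrix [B | b].
R2 ← R2 + (3)·R1: [0, 10, 37, -19, -84]
R3 ← R3 + (6)·R1: [0, 18, 73, -35, -168]
R4 ← R4 + (4)·R1: [0, 14, 39, -25, -84]
R5 ← R5 − R1: [0, -4, -2, 6, 0]
R3 ← R3 − (9/5)·R2: [0, 0, 32/5, -4/5, -84/5]
R4 ← R4 − (7/5)·R2: [0, 0, -64/5, 8/5, 168/5]
R5 ← R5 + (2/5)·R2: [0, 0, 64/5, -8/5, -168/5]
R4 ← R4 + (2)·R3: [0, 0, 0, 0, 0]
R5 ← R5 − (2)·R3: [0, 0, 0, 0, 0]
The echelon form has 3 nonzero rows, and every pivot lies in the first 4 columns, so rank(B) = rank([B|b]) = 3.
The system is consistent.
rank = 3 < 4 unknowns, so there are infinitely many solutions.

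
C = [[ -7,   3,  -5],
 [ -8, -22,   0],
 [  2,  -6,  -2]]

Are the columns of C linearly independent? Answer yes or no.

yes

Row reduce C to echelon form.
R2 ← R2 − (8/7)·R1: [0, -178/7, 40/7]
R3 ← R3 + (2/7)·R1: [0, -36/7, -24/7]
R3 ← R3 − (18/89)·R2: [0, 0, -408/89]
3 pivots among 3 columns.
Every column is a pivot column, so the columns are linearly independent.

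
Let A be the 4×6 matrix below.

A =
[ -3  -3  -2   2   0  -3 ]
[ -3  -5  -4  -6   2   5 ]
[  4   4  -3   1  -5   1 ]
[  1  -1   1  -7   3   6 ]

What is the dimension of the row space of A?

Row reduce to echelon form.
R2 ← R2 − R1: [0, -2, -2, -8, 2, 8]
R3 ← R3 + (4/3)·R1: [0, 0, -17/3, 11/3, -5, -3]
R4 ← R4 + (1/3)·R1: [0, -2, 1/3, -19/3, 3, 5]
R4 ← R4 − R2: [0, 0, 7/3, 5/3, 1, -3]
R4 ← R4 + (7/17)·R3: [0, 0, 0, 54/17, -18/17, -72/17]
Echelon form has 4 nonzero rows, so rank(A) = 4.
The row space has dimension equal to the rank: 4.

4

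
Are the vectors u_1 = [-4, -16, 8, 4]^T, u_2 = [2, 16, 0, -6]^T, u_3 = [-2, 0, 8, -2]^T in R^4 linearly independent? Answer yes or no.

Form the matrix with these vectors as rows and row reduce.
R2 ← R2 + (1/2)·R1: [0, 8, 4, -4]
R3 ← R3 − (1/2)·R1: [0, 8, 4, -4]
R3 ← R3 − R2: [0, 0, 0, 0]
2 nonzero rows, so the 3 vectors span a space of dimension 2.
Since 2 < 3, the vectors are linearly dependent.

no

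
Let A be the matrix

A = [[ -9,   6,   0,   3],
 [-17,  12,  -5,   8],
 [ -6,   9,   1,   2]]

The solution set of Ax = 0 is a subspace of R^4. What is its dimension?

Row reduce to echelon form.
R2 ← R2 − (17/9)·R1: [0, 2/3, -5, 7/3]
R3 ← R3 − (2/3)·R1: [0, 5, 1, 0]
R3 ← R3 − (15/2)·R2: [0, 0, 77/2, -35/2]
3 nonzero rows, so rank(A) = 3.
A has 4 columns; by rank–nullity, nullity = 4 − 3 = 1.

1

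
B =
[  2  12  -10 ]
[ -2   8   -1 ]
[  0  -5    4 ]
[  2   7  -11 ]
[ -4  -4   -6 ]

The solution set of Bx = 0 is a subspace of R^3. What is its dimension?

0

Row reduce to echelon form.
R2 ← R2 + R1: [0, 20, -11]
R4 ← R4 − R1: [0, -5, -1]
R5 ← R5 + (2)·R1: [0, 20, -26]
R3 ← R3 + (1/4)·R2: [0, 0, 5/4]
R4 ← R4 + (1/4)·R2: [0, 0, -15/4]
R5 ← R5 − R2: [0, 0, -15]
R4 ← R4 + (3)·R3: [0, 0, 0]
R5 ← R5 + (12)·R3: [0, 0, 0]
3 nonzero rows, so rank(B) = 3.
B has 3 columns; by rank–nullity, nullity = 3 − 3 = 0.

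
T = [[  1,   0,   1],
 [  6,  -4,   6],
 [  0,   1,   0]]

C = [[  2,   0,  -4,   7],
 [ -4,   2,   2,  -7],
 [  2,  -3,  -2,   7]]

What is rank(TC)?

First compute TC:
[[  4,  -3,  -6,  14],
 [ 40, -26, -44, 112],
 [ -4,   2,   2,  -7]]
Now row reduce the product.
R2 ← R2 − (10)·R1: [0, 4, 16, -28]
R3 ← R3 + R1: [0, -1, -4, 7]
R3 ← R3 + (1/4)·R2: [0, 0, 0, 0]
2 nonzero rows, so rank(TC) = 2.

2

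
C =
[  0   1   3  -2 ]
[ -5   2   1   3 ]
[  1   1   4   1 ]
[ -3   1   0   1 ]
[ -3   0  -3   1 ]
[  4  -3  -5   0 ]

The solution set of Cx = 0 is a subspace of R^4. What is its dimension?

1

Row reduce to echelon form.
Swap R1 ↔ R2
R3 ← R3 + (1/5)·R1: [0, 7/5, 21/5, 8/5]
R4 ← R4 − (3/5)·R1: [0, -1/5, -3/5, -4/5]
R5 ← R5 − (3/5)·R1: [0, -6/5, -18/5, -4/5]
R6 ← R6 + (4/5)·R1: [0, -7/5, -21/5, 12/5]
R3 ← R3 − (7/5)·R2: [0, 0, 0, 22/5]
R4 ← R4 + (1/5)·R2: [0, 0, 0, -6/5]
R5 ← R5 + (6/5)·R2: [0, 0, 0, -16/5]
R6 ← R6 + (7/5)·R2: [0, 0, 0, -2/5]
R4 ← R4 + (3/11)·R3: [0, 0, 0, 0]
R5 ← R5 + (8/11)·R3: [0, 0, 0, 0]
R6 ← R6 + (1/11)·R3: [0, 0, 0, 0]
3 nonzero rows, so rank(C) = 3.
C has 4 columns; by rank–nullity, nullity = 4 − 3 = 1.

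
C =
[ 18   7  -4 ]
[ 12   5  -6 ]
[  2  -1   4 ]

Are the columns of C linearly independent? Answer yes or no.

Row reduce C to echelon form.
R2 ← R2 − (2/3)·R1: [0, 1/3, -10/3]
R3 ← R3 − (1/9)·R1: [0, -16/9, 40/9]
R3 ← R3 + (16/3)·R2: [0, 0, -40/3]
3 pivots among 3 columns.
Every column is a pivot column, so the columns are linearly independent.

yes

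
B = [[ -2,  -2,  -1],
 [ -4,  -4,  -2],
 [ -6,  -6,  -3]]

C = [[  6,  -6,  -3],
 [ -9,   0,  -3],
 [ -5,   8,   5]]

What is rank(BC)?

First compute BC:
[[ 11,   4,   7],
 [ 22,   8,  14],
 [ 33,  12,  21]]
Now row reduce the product.
R2 ← R2 − (2)·R1: [0, 0, 0]
R3 ← R3 − (3)·R1: [0, 0, 0]
1 nonzero row, so rank(BC) = 1.

1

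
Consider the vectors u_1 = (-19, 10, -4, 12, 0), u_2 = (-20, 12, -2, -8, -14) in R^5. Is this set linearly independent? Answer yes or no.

yes

Form the matrix with these vectors as rows and row reduce.
R2 ← R2 − (20/19)·R1: [0, 28/19, 42/19, -392/19, -14]
2 nonzero rows, so the 2 vectors span a space of dimension 2.
Since 2 = 2, the vectors are linearly independent.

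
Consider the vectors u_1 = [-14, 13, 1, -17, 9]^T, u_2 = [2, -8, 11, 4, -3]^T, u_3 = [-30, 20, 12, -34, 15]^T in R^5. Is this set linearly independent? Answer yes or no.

yes

Form the matrix with these vectors as rows and row reduce.
R2 ← R2 + (1/7)·R1: [0, -43/7, 78/7, 11/7, -12/7]
R3 ← R3 − (15/7)·R1: [0, -55/7, 69/7, 17/7, -30/7]
R3 ← R3 − (55/43)·R2: [0, 0, -189/43, 18/43, -90/43]
3 nonzero rows, so the 3 vectors span a space of dimension 3.
Since 3 = 3, the vectors are linearly independent.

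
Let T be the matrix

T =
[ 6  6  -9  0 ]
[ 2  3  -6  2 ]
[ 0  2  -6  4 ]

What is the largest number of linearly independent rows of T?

2

Row reduce to echelon form.
R2 ← R2 − (1/3)·R1: [0, 1, -3, 2]
R3 ← R3 − (2)·R2: [0, 0, 0, 0]
Echelon form has 2 nonzero rows, so rank(T) = 2.
The rank gives the maximum number of linearly independent rows: 2.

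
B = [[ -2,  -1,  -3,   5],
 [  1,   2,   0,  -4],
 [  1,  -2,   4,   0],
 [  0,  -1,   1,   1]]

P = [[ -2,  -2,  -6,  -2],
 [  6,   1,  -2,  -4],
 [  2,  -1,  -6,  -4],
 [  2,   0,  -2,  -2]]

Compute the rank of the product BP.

2

First compute BP:
[[  2,   6,  22,  10],
 [  2,   0,  -2,  -2],
 [ -6,  -8, -26, -10],
 [ -2,  -2,  -6,  -2]]
Now row reduce the product.
R2 ← R2 − R1: [0, -6, -24, -12]
R3 ← R3 + (3)·R1: [0, 10, 40, 20]
R4 ← R4 + R1: [0, 4, 16, 8]
R3 ← R3 + (5/3)·R2: [0, 0, 0, 0]
R4 ← R4 + (2/3)·R2: [0, 0, 0, 0]
2 nonzero rows, so rank(BP) = 2.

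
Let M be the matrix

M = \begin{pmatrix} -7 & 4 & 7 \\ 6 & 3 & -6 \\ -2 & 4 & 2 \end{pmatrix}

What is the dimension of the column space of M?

2

Row reduce to echelon form.
R2 ← R2 + (6/7)·R1: [0, 45/7, 0]
R3 ← R3 − (2/7)·R1: [0, 20/7, 0]
R3 ← R3 − (4/9)·R2: [0, 0, 0]
Echelon form has 2 nonzero rows, so rank(M) = 2.
The column space has dimension equal to the rank: 2.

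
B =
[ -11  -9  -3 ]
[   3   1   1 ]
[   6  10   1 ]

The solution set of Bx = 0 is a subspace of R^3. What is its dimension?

1

Row reduce to echelon form.
R2 ← R2 + (3/11)·R1: [0, -16/11, 2/11]
R3 ← R3 + (6/11)·R1: [0, 56/11, -7/11]
R3 ← R3 + (7/2)·R2: [0, 0, 0]
2 nonzero rows, so rank(B) = 2.
B has 3 columns; by rank–nullity, nullity = 3 − 2 = 1.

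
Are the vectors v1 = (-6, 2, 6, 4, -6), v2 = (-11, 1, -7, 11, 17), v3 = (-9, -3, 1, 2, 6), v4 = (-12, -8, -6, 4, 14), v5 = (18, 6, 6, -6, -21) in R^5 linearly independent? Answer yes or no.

yes

Form the matrix with these vectors as rows and row reduce.
R2 ← R2 − (11/6)·R1: [0, -8/3, -18, 11/3, 28]
R3 ← R3 − (3/2)·R1: [0, -6, -8, -4, 15]
R4 ← R4 − (2)·R1: [0, -12, -18, -4, 26]
R5 ← R5 + (3)·R1: [0, 12, 24, 6, -39]
R3 ← R3 − (9/4)·R2: [0, 0, 65/2, -49/4, -48]
R4 ← R4 − (9/2)·R2: [0, 0, 63, -41/2, -100]
R5 ← R5 + (9/2)·R2: [0, 0, -57, 45/2, 87]
R4 ← R4 − (126/65)·R3: [0, 0, 0, 211/65, -452/65]
R5 ← R5 + (114/65)·R3: [0, 0, 0, 66/65, 183/65]
R5 ← R5 − (66/211)·R4: [0, 0, 0, 0, 1053/211]
5 nonzero rows, so the 5 vectors span a space of dimension 5.
Since 5 = 5, the vectors are linearly independent.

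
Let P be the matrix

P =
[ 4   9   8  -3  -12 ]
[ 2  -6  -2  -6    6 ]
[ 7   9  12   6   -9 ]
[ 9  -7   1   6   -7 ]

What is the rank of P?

Row reduce to echelon form.
R2 ← R2 − (1/2)·R1: [0, -21/2, -6, -9/2, 12]
R3 ← R3 − (7/4)·R1: [0, -27/4, -2, 45/4, 12]
R4 ← R4 − (9/4)·R1: [0, -109/4, -17, 51/4, 20]
R3 ← R3 − (9/14)·R2: [0, 0, 13/7, 99/7, 30/7]
R4 ← R4 − (109/42)·R2: [0, 0, -10/7, 171/7, -78/7]
R4 ← R4 + (10/13)·R3: [0, 0, 0, 459/13, -102/13]
Echelon form has 4 nonzero rows, so rank(P) = 4.

4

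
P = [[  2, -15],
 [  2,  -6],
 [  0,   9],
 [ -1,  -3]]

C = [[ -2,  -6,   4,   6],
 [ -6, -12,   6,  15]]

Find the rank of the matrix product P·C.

First compute PC:
[[ 86, 168, -82, -213],
 [ 32,  60, -28, -78],
 [-54, -108,  54, 135],
 [ 20,  42, -22, -51]]
Now row reduce the product.
R2 ← R2 − (16/43)·R1: [0, -108/43, 108/43, 54/43]
R3 ← R3 + (27/43)·R1: [0, -108/43, 108/43, 54/43]
R4 ← R4 − (10/43)·R1: [0, 126/43, -126/43, -63/43]
R3 ← R3 − R2: [0, 0, 0, 0]
R4 ← R4 + (7/6)·R2: [0, 0, 0, 0]
2 nonzero rows, so rank(PC) = 2.

2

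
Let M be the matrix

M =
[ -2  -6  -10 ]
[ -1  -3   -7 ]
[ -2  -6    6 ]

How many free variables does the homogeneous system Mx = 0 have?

Row reduce to echelon form.
R2 ← R2 − (1/2)·R1: [0, 0, -2]
R3 ← R3 − R1: [0, 0, 16]
R3 ← R3 + (8)·R2: [0, 0, 0]
2 nonzero rows, so rank(M) = 2.
M has 3 columns; by rank–nullity, nullity = 3 − 2 = 1.

1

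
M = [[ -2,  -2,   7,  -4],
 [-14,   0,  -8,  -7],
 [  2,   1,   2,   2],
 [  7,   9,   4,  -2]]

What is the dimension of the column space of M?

Row reduce to echelon form.
R2 ← R2 − (7)·R1: [0, 14, -57, 21]
R3 ← R3 + R1: [0, -1, 9, -2]
R4 ← R4 + (7/2)·R1: [0, 2, 57/2, -16]
R3 ← R3 + (1/14)·R2: [0, 0, 69/14, -1/2]
R4 ← R4 − (1/7)·R2: [0, 0, 513/14, -19]
R4 ← R4 − (171/23)·R3: [0, 0, 0, -703/46]
Echelon form has 4 nonzero rows, so rank(M) = 4.
The column space has dimension equal to the rank: 4.

4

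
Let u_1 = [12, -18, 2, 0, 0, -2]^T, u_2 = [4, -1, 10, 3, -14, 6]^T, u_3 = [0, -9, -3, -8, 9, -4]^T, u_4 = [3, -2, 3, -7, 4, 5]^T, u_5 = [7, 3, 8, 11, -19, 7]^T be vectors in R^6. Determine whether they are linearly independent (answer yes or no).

Form the matrix with these vectors as rows and row reduce.
R2 ← R2 − (1/3)·R1: [0, 5, 28/3, 3, -14, 20/3]
R4 ← R4 − (1/4)·R1: [0, 5/2, 5/2, -7, 4, 11/2]
R5 ← R5 − (7/12)·R1: [0, 27/2, 41/6, 11, -19, 49/6]
R3 ← R3 + (9/5)·R2: [0, 0, 69/5, -13/5, -81/5, 8]
R4 ← R4 − (1/2)·R2: [0, 0, -13/6, -17/2, 11, 13/6]
R5 ← R5 − (27/10)·R2: [0, 0, -551/30, 29/10, 94/5, -59/6]
R4 ← R4 + (65/414)·R3: [0, 0, 0, -1844/207, 389/46, 1417/414]
R5 ← R5 + (551/414)·R3: [0, 0, 0, -116/207, -127/46, 337/414]
R5 ← R5 − (29/461)·R4: [0, 0, 0, 0, -1518/461, 276/461]
5 nonzero rows, so the 5 vectors span a space of dimension 5.
Since 5 = 5, the vectors are linearly independent.

yes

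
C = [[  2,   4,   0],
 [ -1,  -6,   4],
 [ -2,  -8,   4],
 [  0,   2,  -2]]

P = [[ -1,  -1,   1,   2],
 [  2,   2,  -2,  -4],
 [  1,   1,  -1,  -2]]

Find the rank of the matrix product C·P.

First compute CP:
[[  6,   6,  -6, -12],
 [ -7,  -7,   7,  14],
 [-10, -10,  10,  20],
 [  2,   2,  -2,  -4]]
Now row reduce the product.
R2 ← R2 + (7/6)·R1: [0, 0, 0, 0]
R3 ← R3 + (5/3)·R1: [0, 0, 0, 0]
R4 ← R4 − (1/3)·R1: [0, 0, 0, 0]
1 nonzero row, so rank(CP) = 1.

1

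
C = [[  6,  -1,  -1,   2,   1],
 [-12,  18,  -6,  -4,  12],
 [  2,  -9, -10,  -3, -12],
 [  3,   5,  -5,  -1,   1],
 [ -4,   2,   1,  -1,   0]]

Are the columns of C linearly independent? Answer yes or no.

yes

Row reduce C to echelon form.
R2 ← R2 + (2)·R1: [0, 16, -8, 0, 14]
R3 ← R3 − (1/3)·R1: [0, -26/3, -29/3, -11/3, -37/3]
R4 ← R4 − (1/2)·R1: [0, 11/2, -9/2, -2, 1/2]
R5 ← R5 + (2/3)·R1: [0, 4/3, 1/3, 1/3, 2/3]
R3 ← R3 + (13/24)·R2: [0, 0, -14, -11/3, -19/4]
R4 ← R4 − (11/32)·R2: [0, 0, -7/4, -2, -69/16]
R5 ← R5 − (1/12)·R2: [0, 0, 1, 1/3, -1/2]
R4 ← R4 − (1/8)·R3: [0, 0, 0, -37/24, -119/32]
R5 ← R5 + (1/14)·R3: [0, 0, 0, 1/14, -47/56]
R5 ← R5 + (12/259)·R4: [0, 0, 0, 0, -262/259]
5 pivots among 5 columns.
Every column is a pivot column, so the columns are linearly independent.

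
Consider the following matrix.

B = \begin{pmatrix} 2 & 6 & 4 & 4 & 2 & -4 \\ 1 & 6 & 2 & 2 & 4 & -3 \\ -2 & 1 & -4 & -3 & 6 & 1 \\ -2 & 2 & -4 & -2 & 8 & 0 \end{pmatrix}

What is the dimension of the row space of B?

Row reduce to echelon form.
R2 ← R2 − (1/2)·R1: [0, 3, 0, 0, 3, -1]
R3 ← R3 + R1: [0, 7, 0, 1, 8, -3]
R4 ← R4 + R1: [0, 8, 0, 2, 10, -4]
R3 ← R3 − (7/3)·R2: [0, 0, 0, 1, 1, -2/3]
R4 ← R4 − (8/3)·R2: [0, 0, 0, 2, 2, -4/3]
R4 ← R4 − (2)·R3: [0, 0, 0, 0, 0, 0]
Echelon form has 3 nonzero rows, so rank(B) = 3.
The row space has dimension equal to the rank: 3.

3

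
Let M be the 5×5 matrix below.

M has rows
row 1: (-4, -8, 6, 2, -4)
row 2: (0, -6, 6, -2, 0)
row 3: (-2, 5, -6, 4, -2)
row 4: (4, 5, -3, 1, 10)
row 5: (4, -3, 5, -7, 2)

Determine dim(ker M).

2

Row reduce to echelon form.
R3 ← R3 − (1/2)·R1: [0, 9, -9, 3, 0]
R4 ← R4 + R1: [0, -3, 3, 3, 6]
R5 ← R5 + R1: [0, -11, 11, -5, -2]
R3 ← R3 + (3/2)·R2: [0, 0, 0, 0, 0]
R4 ← R4 − (1/2)·R2: [0, 0, 0, 4, 6]
R5 ← R5 − (11/6)·R2: [0, 0, 0, -4/3, -2]
Swap R3 ↔ R4
R5 ← R5 + (1/3)·R3: [0, 0, 0, 0, 0]
3 nonzero rows, so rank(M) = 3.
M has 5 columns; by rank–nullity, nullity = 5 − 3 = 2.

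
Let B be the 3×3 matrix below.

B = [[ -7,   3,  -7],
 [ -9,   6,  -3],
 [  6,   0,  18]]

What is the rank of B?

Row reduce to echelon form.
R2 ← R2 − (9/7)·R1: [0, 15/7, 6]
R3 ← R3 + (6/7)·R1: [0, 18/7, 12]
R3 ← R3 − (6/5)·R2: [0, 0, 24/5]
Echelon form has 3 nonzero rows, so rank(B) = 3.

3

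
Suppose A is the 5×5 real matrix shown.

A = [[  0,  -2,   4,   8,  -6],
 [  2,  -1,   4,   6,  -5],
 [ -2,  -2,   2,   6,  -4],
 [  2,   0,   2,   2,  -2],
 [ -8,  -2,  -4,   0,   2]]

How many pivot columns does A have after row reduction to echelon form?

Row reduce to echelon form.
Swap R1 ↔ R2
R3 ← R3 + R1: [0, -3, 6, 12, -9]
R4 ← R4 − R1: [0, 1, -2, -4, 3]
R5 ← R5 + (4)·R1: [0, -6, 12, 24, -18]
R3 ← R3 − (3/2)·R2: [0, 0, 0, 0, 0]
R4 ← R4 + (1/2)·R2: [0, 0, 0, 0, 0]
R5 ← R5 − (3)·R2: [0, 0, 0, 0, 0]
Echelon form has 2 nonzero rows, so rank(A) = 2.
Each nonzero row contributes one pivot column: 2 pivot columns.

2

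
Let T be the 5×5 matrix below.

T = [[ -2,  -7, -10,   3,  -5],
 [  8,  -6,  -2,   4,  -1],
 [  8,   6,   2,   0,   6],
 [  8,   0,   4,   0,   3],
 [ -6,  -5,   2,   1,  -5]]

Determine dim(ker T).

Row reduce to echelon form.
R2 ← R2 + (4)·R1: [0, -34, -42, 16, -21]
R3 ← R3 + (4)·R1: [0, -22, -38, 12, -14]
R4 ← R4 + (4)·R1: [0, -28, -36, 12, -17]
R5 ← R5 − (3)·R1: [0, 16, 32, -8, 10]
R3 ← R3 − (11/17)·R2: [0, 0, -184/17, 28/17, -7/17]
R4 ← R4 − (14/17)·R2: [0, 0, -24/17, -20/17, 5/17]
R5 ← R5 + (8/17)·R2: [0, 0, 208/17, -8/17, 2/17]
R4 ← R4 − (3/23)·R3: [0, 0, 0, -32/23, 8/23]
R5 ← R5 + (26/23)·R3: [0, 0, 0, 32/23, -8/23]
R5 ← R5 + R4: [0, 0, 0, 0, 0]
4 nonzero rows, so rank(T) = 4.
T has 5 columns; by rank–nullity, nullity = 5 − 4 = 1.

1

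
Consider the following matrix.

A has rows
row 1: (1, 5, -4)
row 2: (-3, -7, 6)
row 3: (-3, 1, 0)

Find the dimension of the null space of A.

Row reduce to echelon form.
R2 ← R2 + (3)·R1: [0, 8, -6]
R3 ← R3 + (3)·R1: [0, 16, -12]
R3 ← R3 − (2)·R2: [0, 0, 0]
2 nonzero rows, so rank(A) = 2.
A has 3 columns; by rank–nullity, nullity = 3 − 2 = 1.

1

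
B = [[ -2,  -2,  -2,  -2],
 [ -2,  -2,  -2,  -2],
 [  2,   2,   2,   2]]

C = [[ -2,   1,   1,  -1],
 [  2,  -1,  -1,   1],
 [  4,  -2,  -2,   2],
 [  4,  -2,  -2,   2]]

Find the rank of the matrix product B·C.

1

First compute BC:
[[-16,   8,   8,  -8],
 [-16,   8,   8,  -8],
 [ 16,  -8,  -8,   8]]
Now row reduce the product.
R2 ← R2 − R1: [0, 0, 0, 0]
R3 ← R3 + R1: [0, 0, 0, 0]
1 nonzero row, so rank(BC) = 1.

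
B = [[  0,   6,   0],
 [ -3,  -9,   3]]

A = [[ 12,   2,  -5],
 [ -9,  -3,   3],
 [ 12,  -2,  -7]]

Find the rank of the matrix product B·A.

First compute BA:
[[-54, -18,  18],
 [ 81,  15, -33]]
Now row reduce the product.
R2 ← R2 + (3/2)·R1: [0, -12, -6]
2 nonzero rows, so rank(BA) = 2.

2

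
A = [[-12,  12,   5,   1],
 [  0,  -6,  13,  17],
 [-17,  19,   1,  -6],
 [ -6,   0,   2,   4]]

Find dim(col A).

3

Row reduce to echelon form.
R3 ← R3 − (17/12)·R1: [0, 2, -73/12, -89/12]
R4 ← R4 − (1/2)·R1: [0, -6, -1/2, 7/2]
R3 ← R3 + (1/3)·R2: [0, 0, -7/4, -7/4]
R4 ← R4 − R2: [0, 0, -27/2, -27/2]
R4 ← R4 − (54/7)·R3: [0, 0, 0, 0]
Echelon form has 3 nonzero rows, so rank(A) = 3.
The column space has dimension equal to the rank: 3.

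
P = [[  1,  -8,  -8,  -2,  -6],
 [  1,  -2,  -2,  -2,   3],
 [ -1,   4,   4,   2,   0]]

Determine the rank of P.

Row reduce to echelon form.
R2 ← R2 − R1: [0, 6, 6, 0, 9]
R3 ← R3 + R1: [0, -4, -4, 0, -6]
R3 ← R3 + (2/3)·R2: [0, 0, 0, 0, 0]
Echelon form has 2 nonzero rows, so rank(P) = 2.

2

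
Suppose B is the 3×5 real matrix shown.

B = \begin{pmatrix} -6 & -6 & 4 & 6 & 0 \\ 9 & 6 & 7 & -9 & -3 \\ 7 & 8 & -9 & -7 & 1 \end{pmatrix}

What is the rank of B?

Row reduce to echelon form.
R2 ← R2 + (3/2)·R1: [0, -3, 13, 0, -3]
R3 ← R3 + (7/6)·R1: [0, 1, -13/3, 0, 1]
R3 ← R3 + (1/3)·R2: [0, 0, 0, 0, 0]
Echelon form has 2 nonzero rows, so rank(B) = 2.

2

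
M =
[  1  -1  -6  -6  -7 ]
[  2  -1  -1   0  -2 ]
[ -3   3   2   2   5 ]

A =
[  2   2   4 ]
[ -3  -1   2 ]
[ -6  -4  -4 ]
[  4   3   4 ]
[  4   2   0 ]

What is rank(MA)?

2

First compute MA:
[[-11,  -5,   2],
 [  5,   5,  10],
 [  1,  -1,  -6]]
Now row reduce the product.
R2 ← R2 + (5/11)·R1: [0, 30/11, 120/11]
R3 ← R3 + (1/11)·R1: [0, -16/11, -64/11]
R3 ← R3 + (8/15)·R2: [0, 0, 0]
2 nonzero rows, so rank(MA) = 2.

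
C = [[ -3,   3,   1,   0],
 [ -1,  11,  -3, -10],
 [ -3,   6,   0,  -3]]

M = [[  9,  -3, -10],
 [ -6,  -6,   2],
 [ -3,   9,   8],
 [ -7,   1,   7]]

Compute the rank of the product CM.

2

First compute CM:
[[-48,   0,  44],
 [  4, -100, -62],
 [-42, -30,  21]]
Now row reduce the product.
R2 ← R2 + (1/12)·R1: [0, -100, -175/3]
R3 ← R3 − (7/8)·R1: [0, -30, -35/2]
R3 ← R3 − (3/10)·R2: [0, 0, 0]
2 nonzero rows, so rank(CM) = 2.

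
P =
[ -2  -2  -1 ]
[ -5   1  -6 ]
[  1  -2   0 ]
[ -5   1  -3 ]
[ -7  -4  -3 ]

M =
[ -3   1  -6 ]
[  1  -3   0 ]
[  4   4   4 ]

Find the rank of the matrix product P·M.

3

First compute PM:
[[  0,   0,   8],
 [ -8, -32,   6],
 [ -5,   7,  -6],
 [  4, -20,  18],
 [  5,  -7,  30]]
Now row reduce the product.
Swap R1 ↔ R2
R3 ← R3 − (5/8)·R1: [0, 27, -39/4]
R4 ← R4 + (1/2)·R1: [0, -36, 21]
R5 ← R5 + (5/8)·R1: [0, -27, 135/4]
Swap R2 ↔ R3
R4 ← R4 + (4/3)·R2: [0, 0, 8]
R5 ← R5 + R2: [0, 0, 24]
R4 ← R4 − R3: [0, 0, 0]
R5 ← R5 − (3)·R3: [0, 0, 0]
3 nonzero rows, so rank(PM) = 3.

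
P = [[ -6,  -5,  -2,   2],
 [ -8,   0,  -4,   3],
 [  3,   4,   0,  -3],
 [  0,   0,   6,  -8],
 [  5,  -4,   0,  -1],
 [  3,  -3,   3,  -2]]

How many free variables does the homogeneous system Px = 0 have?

Row reduce to echelon form.
R2 ← R2 − (4/3)·R1: [0, 20/3, -4/3, 1/3]
R3 ← R3 + (1/2)·R1: [0, 3/2, -1, -2]
R5 ← R5 + (5/6)·R1: [0, -49/6, -5/3, 2/3]
R6 ← R6 + (1/2)·R1: [0, -11/2, 2, -1]
R3 ← R3 − (9/40)·R2: [0, 0, -7/10, -83/40]
R5 ← R5 + (49/40)·R2: [0, 0, -33/10, 43/40]
R6 ← R6 + (33/40)·R2: [0, 0, 9/10, -29/40]
R4 ← R4 + (60/7)·R3: [0, 0, 0, -361/14]
R5 ← R5 − (33/7)·R3: [0, 0, 0, 76/7]
R6 ← R6 + (9/7)·R3: [0, 0, 0, -95/28]
R5 ← R5 + (8/19)·R4: [0, 0, 0, 0]
R6 ← R6 − (5/38)·R4: [0, 0, 0, 0]
4 nonzero rows, so rank(P) = 4.
P has 4 columns; by rank–nullity, nullity = 4 − 4 = 0.

0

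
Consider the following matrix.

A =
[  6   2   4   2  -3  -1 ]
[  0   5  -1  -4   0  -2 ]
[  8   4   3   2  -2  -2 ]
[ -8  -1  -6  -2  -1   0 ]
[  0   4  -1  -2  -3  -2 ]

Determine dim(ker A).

2

Row reduce to echelon form.
R3 ← R3 − (4/3)·R1: [0, 4/3, -7/3, -2/3, 2, -2/3]
R4 ← R4 + (4/3)·R1: [0, 5/3, -2/3, 2/3, -5, -4/3]
R3 ← R3 − (4/15)·R2: [0, 0, -31/15, 2/5, 2, -2/15]
R4 ← R4 − (1/3)·R2: [0, 0, -1/3, 2, -5, -2/3]
R5 ← R5 − (4/5)·R2: [0, 0, -1/5, 6/5, -3, -2/5]
R4 ← R4 − (5/31)·R3: [0, 0, 0, 60/31, -165/31, -20/31]
R5 ← R5 − (3/31)·R3: [0, 0, 0, 36/31, -99/31, -12/31]
R5 ← R5 − (3/5)·R4: [0, 0, 0, 0, 0, 0]
4 nonzero rows, so rank(A) = 4.
A has 6 columns; by rank–nullity, nullity = 6 − 4 = 2.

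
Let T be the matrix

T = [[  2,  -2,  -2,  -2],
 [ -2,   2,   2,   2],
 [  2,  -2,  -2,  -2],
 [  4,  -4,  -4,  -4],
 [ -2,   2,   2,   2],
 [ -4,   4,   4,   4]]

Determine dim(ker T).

Row reduce to echelon form.
R2 ← R2 + R1: [0, 0, 0, 0]
R3 ← R3 − R1: [0, 0, 0, 0]
R4 ← R4 − (2)·R1: [0, 0, 0, 0]
R5 ← R5 + R1: [0, 0, 0, 0]
R6 ← R6 + (2)·R1: [0, 0, 0, 0]
1 nonzero row, so rank(T) = 1.
T has 4 columns; by rank–nullity, nullity = 4 − 1 = 3.

3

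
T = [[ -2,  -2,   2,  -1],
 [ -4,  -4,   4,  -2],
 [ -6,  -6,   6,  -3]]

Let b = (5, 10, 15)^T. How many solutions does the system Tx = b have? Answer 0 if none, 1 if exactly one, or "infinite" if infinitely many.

infinite

Row reduce the augmented matrix [T | b].
R2 ← R2 − (2)·R1: [0, 0, 0, 0, 0]
R3 ← R3 − (3)·R1: [0, 0, 0, 0, 0]
The echelon form has 1 nonzero rows, and every pivot lies in the first 4 columns, so rank(T) = rank([T|b]) = 1.
The system is consistent.
rank = 1 < 4 unknowns, so there are infinitely many solutions.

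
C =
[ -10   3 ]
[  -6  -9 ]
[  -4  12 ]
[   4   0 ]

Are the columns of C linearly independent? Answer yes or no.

Row reduce C to echelon form.
R2 ← R2 − (3/5)·R1: [0, -54/5]
R3 ← R3 − (2/5)·R1: [0, 54/5]
R4 ← R4 + (2/5)·R1: [0, 6/5]
R3 ← R3 + R2: [0, 0]
R4 ← R4 + (1/9)·R2: [0, 0]
2 pivots among 2 columns.
Every column is a pivot column, so the columns are linearly independent.

yes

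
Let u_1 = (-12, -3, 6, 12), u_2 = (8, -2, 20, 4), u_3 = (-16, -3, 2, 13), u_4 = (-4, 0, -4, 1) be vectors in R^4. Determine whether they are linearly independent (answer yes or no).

Form the matrix with these vectors as rows and row reduce.
R2 ← R2 + (2/3)·R1: [0, -4, 24, 12]
R3 ← R3 − (4/3)·R1: [0, 1, -6, -3]
R4 ← R4 − (1/3)·R1: [0, 1, -6, -3]
R3 ← R3 + (1/4)·R2: [0, 0, 0, 0]
R4 ← R4 + (1/4)·R2: [0, 0, 0, 0]
2 nonzero rows, so the 4 vectors span a space of dimension 2.
Since 2 < 4, the vectors are linearly dependent.

no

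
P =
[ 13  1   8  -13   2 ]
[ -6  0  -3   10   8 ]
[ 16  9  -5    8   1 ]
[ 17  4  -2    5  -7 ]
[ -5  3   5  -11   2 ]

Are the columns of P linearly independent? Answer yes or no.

yes

Row reduce P to echelon form.
R2 ← R2 + (6/13)·R1: [0, 6/13, 9/13, 4, 116/13]
R3 ← R3 − (16/13)·R1: [0, 101/13, -193/13, 24, -19/13]
R4 ← R4 − (17/13)·R1: [0, 35/13, -162/13, 22, -125/13]
R5 ← R5 + (5/13)·R1: [0, 44/13, 105/13, -16, 36/13]
R3 ← R3 − (101/6)·R2: [0, 0, -53/2, -130/3, -455/3]
R4 ← R4 − (35/6)·R2: [0, 0, -33/2, -4/3, -185/3]
R5 ← R5 − (22/3)·R2: [0, 0, 3, -136/3, -188/3]
R4 ← R4 − (33/53)·R3: [0, 0, 0, 4078/159, 5210/159]
R5 ← R5 + (6/53)·R3: [0, 0, 0, -7988/159, -12694/159]
R5 ← R5 + (3994/2039)·R4: [0, 0, 0, 0, -31914/2039]
5 pivots among 5 columns.
Every column is a pivot column, so the columns are linearly independent.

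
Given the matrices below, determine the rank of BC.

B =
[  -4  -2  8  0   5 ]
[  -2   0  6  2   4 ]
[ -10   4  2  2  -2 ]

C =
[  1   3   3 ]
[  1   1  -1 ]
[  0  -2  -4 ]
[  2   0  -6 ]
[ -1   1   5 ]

2

First compute BC:
[[-11, -25, -17],
 [ -2, -14, -22],
 [  0, -32, -64]]
Now row reduce the product.
R2 ← R2 − (2/11)·R1: [0, -104/11, -208/11]
R3 ← R3 − (44/13)·R2: [0, 0, 0]
2 nonzero rows, so rank(BC) = 2.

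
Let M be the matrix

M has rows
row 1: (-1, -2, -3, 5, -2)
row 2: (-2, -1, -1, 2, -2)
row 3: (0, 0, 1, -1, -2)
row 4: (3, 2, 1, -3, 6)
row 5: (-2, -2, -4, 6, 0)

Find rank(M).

Row reduce to echelon form.
R2 ← R2 − (2)·R1: [0, 3, 5, -8, 2]
R4 ← R4 + (3)·R1: [0, -4, -8, 12, 0]
R5 ← R5 − (2)·R1: [0, 2, 2, -4, 4]
R4 ← R4 + (4/3)·R2: [0, 0, -4/3, 4/3, 8/3]
R5 ← R5 − (2/3)·R2: [0, 0, -4/3, 4/3, 8/3]
R4 ← R4 + (4/3)·R3: [0, 0, 0, 0, 0]
R5 ← R5 + (4/3)·R3: [0, 0, 0, 0, 0]
Echelon form has 3 nonzero rows, so rank(M) = 3.

3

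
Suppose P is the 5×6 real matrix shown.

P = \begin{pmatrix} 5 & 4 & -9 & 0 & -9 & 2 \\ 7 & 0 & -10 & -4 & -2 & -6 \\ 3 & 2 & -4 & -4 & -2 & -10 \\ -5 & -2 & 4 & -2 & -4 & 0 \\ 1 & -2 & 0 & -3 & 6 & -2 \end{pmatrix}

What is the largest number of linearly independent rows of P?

5

Row reduce to echelon form.
R2 ← R2 − (7/5)·R1: [0, -28/5, 13/5, -4, 53/5, -44/5]
R3 ← R3 − (3/5)·R1: [0, -2/5, 7/5, -4, 17/5, -56/5]
R4 ← R4 + R1: [0, 2, -5, -2, -13, 2]
R5 ← R5 − (1/5)·R1: [0, -14/5, 9/5, -3, 39/5, -12/5]
R3 ← R3 − (1/14)·R2: [0, 0, 17/14, -26/7, 37/14, -74/7]
R4 ← R4 + (5/14)·R2: [0, 0, -57/14, -24/7, -129/14, -8/7]
R5 ← R5 − (1/2)·R2: [0, 0, 1/2, -1, 5/2, 2]
R4 ← R4 + (57/17)·R3: [0, 0, 0, -270/17, -6/17, -622/17]
R5 ← R5 − (7/17)·R3: [0, 0, 0, 9/17, 24/17, 108/17]
R5 ← R5 + (1/30)·R4: [0, 0, 0, 0, 7/5, 77/15]
Echelon form has 5 nonzero rows, so rank(P) = 5.
The rank gives the maximum number of linearly independent rows: 5.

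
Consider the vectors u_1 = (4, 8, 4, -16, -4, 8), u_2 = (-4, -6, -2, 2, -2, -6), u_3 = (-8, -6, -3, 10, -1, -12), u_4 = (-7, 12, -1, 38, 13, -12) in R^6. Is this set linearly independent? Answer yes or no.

Form the matrix with these vectors as rows and row reduce.
R2 ← R2 + R1: [0, 2, 2, -14, -6, 2]
R3 ← R3 + (2)·R1: [0, 10, 5, -22, -9, 4]
R4 ← R4 + (7/4)·R1: [0, 26, 6, 10, 6, 2]
R3 ← R3 − (5)·R2: [0, 0, -5, 48, 21, -6]
R4 ← R4 − (13)·R2: [0, 0, -20, 192, 84, -24]
R4 ← R4 − (4)·R3: [0, 0, 0, 0, 0, 0]
3 nonzero rows, so the 4 vectors span a space of dimension 3.
Since 3 < 4, the vectors are linearly dependent.

no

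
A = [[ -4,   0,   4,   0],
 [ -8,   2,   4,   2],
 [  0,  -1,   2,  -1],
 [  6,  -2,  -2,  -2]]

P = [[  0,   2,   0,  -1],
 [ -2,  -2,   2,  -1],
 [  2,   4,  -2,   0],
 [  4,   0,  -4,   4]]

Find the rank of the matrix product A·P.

2

First compute AP:
[[  8,   8,  -8,   4],
 [ 12,  -4, -12,  14],
 [  2,  10,  -2,  -3],
 [ -8,   8,   8, -12]]
Now row reduce the product.
R2 ← R2 − (3/2)·R1: [0, -16, 0, 8]
R3 ← R3 − (1/4)·R1: [0, 8, 0, -4]
R4 ← R4 + R1: [0, 16, 0, -8]
R3 ← R3 + (1/2)·R2: [0, 0, 0, 0]
R4 ← R4 + R2: [0, 0, 0, 0]
2 nonzero rows, so rank(AP) = 2.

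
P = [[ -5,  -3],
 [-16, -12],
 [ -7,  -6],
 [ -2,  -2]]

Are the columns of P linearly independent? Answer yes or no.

yes

Row reduce P to echelon form.
R2 ← R2 − (16/5)·R1: [0, -12/5]
R3 ← R3 − (7/5)·R1: [0, -9/5]
R4 ← R4 − (2/5)·R1: [0, -4/5]
R3 ← R3 − (3/4)·R2: [0, 0]
R4 ← R4 − (1/3)·R2: [0, 0]
2 pivots among 2 columns.
Every column is a pivot column, so the columns are linearly independent.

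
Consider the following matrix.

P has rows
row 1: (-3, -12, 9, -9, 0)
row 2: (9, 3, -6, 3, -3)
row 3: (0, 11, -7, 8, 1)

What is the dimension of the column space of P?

2

Row reduce to echelon form.
R2 ← R2 + (3)·R1: [0, -33, 21, -24, -3]
R3 ← R3 + (1/3)·R2: [0, 0, 0, 0, 0]
Echelon form has 2 nonzero rows, so rank(P) = 2.
The column space has dimension equal to the rank: 2.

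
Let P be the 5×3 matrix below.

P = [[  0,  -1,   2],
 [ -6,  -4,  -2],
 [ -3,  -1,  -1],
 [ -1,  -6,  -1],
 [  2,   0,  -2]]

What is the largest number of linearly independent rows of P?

Row reduce to echelon form.
Swap R1 ↔ R2
R3 ← R3 − (1/2)·R1: [0, 1, 0]
R4 ← R4 − (1/6)·R1: [0, -16/3, -2/3]
R5 ← R5 + (1/3)·R1: [0, -4/3, -8/3]
R3 ← R3 + R2: [0, 0, 2]
R4 ← R4 − (16/3)·R2: [0, 0, -34/3]
R5 ← R5 − (4/3)·R2: [0, 0, -16/3]
R4 ← R4 + (17/3)·R3: [0, 0, 0]
R5 ← R5 + (8/3)·R3: [0, 0, 0]
Echelon form has 3 nonzero rows, so rank(P) = 3.
The rank gives the maximum number of linearly independent rows: 3.

3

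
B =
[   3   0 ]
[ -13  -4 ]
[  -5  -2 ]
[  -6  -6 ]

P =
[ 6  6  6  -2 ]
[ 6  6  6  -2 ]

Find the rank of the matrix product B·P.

1

First compute BP:
[[ 18,  18,  18,  -6],
 [-102, -102, -102,  34],
 [-42, -42, -42,  14],
 [-72, -72, -72,  24]]
Now row reduce the product.
R2 ← R2 + (17/3)·R1: [0, 0, 0, 0]
R3 ← R3 + (7/3)·R1: [0, 0, 0, 0]
R4 ← R4 + (4)·R1: [0, 0, 0, 0]
1 nonzero row, so rank(BP) = 1.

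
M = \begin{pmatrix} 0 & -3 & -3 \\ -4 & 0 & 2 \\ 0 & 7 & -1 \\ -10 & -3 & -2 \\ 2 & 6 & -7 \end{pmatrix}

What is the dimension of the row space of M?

3

Row reduce to echelon form.
Swap R1 ↔ R2
R4 ← R4 − (5/2)·R1: [0, -3, -7]
R5 ← R5 + (1/2)·R1: [0, 6, -6]
R3 ← R3 + (7/3)·R2: [0, 0, -8]
R4 ← R4 − R2: [0, 0, -4]
R5 ← R5 + (2)·R2: [0, 0, -12]
R4 ← R4 − (1/2)·R3: [0, 0, 0]
R5 ← R5 − (3/2)·R3: [0, 0, 0]
Echelon form has 3 nonzero rows, so rank(M) = 3.
The row space has dimension equal to the rank: 3.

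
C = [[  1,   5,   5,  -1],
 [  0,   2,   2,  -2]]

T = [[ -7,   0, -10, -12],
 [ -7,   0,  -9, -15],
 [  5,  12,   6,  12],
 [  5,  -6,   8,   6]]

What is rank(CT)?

First compute CT:
[[-22,  66, -33, -33],
 [-14,  36, -22, -18]]
Now row reduce the product.
R2 ← R2 − (7/11)·R1: [0, -6, -1, 3]
2 nonzero rows, so rank(CT) = 2.

2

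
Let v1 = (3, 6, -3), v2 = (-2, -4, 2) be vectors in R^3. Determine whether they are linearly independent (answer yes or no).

no

Form the matrix with these vectors as rows and row reduce.
R2 ← R2 + (2/3)·R1: [0, 0, 0]
1 nonzero row, so the 2 vectors span a space of dimension 1.
Since 1 < 2, the vectors are linearly dependent.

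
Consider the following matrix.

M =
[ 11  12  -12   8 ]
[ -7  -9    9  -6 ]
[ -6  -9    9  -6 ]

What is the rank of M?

2

Row reduce to echelon form.
R2 ← R2 + (7/11)·R1: [0, -15/11, 15/11, -10/11]
R3 ← R3 + (6/11)·R1: [0, -27/11, 27/11, -18/11]
R3 ← R3 − (9/5)·R2: [0, 0, 0, 0]
Echelon form has 2 nonzero rows, so rank(M) = 2.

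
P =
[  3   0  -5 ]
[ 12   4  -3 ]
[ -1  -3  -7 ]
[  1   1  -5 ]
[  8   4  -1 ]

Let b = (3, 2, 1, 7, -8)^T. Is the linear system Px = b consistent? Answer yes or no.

no

Row reduce the augmented matrix [P | b].
R2 ← R2 − (4)·R1: [0, 4, 17, -10]
R3 ← R3 + (1/3)·R1: [0, -3, -26/3, 2]
R4 ← R4 − (1/3)·R1: [0, 1, -10/3, 6]
R5 ← R5 − (8/3)·R1: [0, 4, 37/3, -16]
R3 ← R3 + (3/4)·R2: [0, 0, 49/12, -11/2]
R4 ← R4 − (1/4)·R2: [0, 0, -91/12, 17/2]
R5 ← R5 − R2: [0, 0, -14/3, -6]
R4 ← R4 + (13/7)·R3: [0, 0, 0, -12/7]
R5 ← R5 + (8/7)·R3: [0, 0, 0, -86/7]
R5 ← R5 − (43/6)·R4: [0, 0, 0, 0]
The echelon form has 4 nonzero rows; the last pivot sits in the augmented column, so rank(P) = 3 but rank([P|b]) = 4.
Since the ranks differ, the system is inconsistent.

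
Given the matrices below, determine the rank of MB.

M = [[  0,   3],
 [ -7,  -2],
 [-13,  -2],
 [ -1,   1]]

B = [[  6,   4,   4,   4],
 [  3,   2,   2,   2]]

First compute MB:
[[  9,   6,   6,   6],
 [-48, -32, -32, -32],
 [-84, -56, -56, -56],
 [ -3,  -2,  -2,  -2]]
Now row reduce the product.
R2 ← R2 + (16/3)·R1: [0, 0, 0, 0]
R3 ← R3 + (28/3)·R1: [0, 0, 0, 0]
R4 ← R4 + (1/3)·R1: [0, 0, 0, 0]
1 nonzero row, so rank(MB) = 1.

1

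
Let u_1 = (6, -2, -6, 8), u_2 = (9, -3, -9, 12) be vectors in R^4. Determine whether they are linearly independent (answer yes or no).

Form the matrix with these vectors as rows and row reduce.
R2 ← R2 − (3/2)·R1: [0, 0, 0, 0]
1 nonzero row, so the 2 vectors span a space of dimension 1.
Since 1 < 2, the vectors are linearly dependent.

no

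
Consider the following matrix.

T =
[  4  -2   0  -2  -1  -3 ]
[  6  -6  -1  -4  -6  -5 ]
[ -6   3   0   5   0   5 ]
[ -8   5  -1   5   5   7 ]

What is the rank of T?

4

Row reduce to echelon form.
R2 ← R2 − (3/2)·R1: [0, -3, -1, -1, -9/2, -1/2]
R3 ← R3 + (3/2)·R1: [0, 0, 0, 2, -3/2, 1/2]
R4 ← R4 + (2)·R1: [0, 1, -1, 1, 3, 1]
R4 ← R4 + (1/3)·R2: [0, 0, -4/3, 2/3, 3/2, 5/6]
Swap R3 ↔ R4
Echelon form has 4 nonzero rows, so rank(T) = 4.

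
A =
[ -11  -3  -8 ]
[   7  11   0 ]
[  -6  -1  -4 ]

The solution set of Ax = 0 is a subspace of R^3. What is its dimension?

0

Row reduce to echelon form.
R2 ← R2 + (7/11)·R1: [0, 100/11, -56/11]
R3 ← R3 − (6/11)·R1: [0, 7/11, 4/11]
R3 ← R3 − (7/100)·R2: [0, 0, 18/25]
3 nonzero rows, so rank(A) = 3.
A has 3 columns; by rank–nullity, nullity = 3 − 3 = 0.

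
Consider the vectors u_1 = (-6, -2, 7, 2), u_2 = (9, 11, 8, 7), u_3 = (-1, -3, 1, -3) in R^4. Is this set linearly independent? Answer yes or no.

Form the matrix with these vectors as rows and row reduce.
R2 ← R2 + (3/2)·R1: [0, 8, 37/2, 10]
R3 ← R3 − (1/6)·R1: [0, -8/3, -1/6, -10/3]
R3 ← R3 + (1/3)·R2: [0, 0, 6, 0]
3 nonzero rows, so the 3 vectors span a space of dimension 3.
Since 3 = 3, the vectors are linearly independent.

yes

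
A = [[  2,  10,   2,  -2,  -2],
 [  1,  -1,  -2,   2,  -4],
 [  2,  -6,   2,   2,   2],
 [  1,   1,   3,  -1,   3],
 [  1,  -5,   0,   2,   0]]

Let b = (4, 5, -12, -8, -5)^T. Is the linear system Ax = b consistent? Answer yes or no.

Row reduce the augmented matrix [A | b].
R2 ← R2 − (1/2)·R1: [0, -6, -3, 3, -3, 3]
R3 ← R3 − R1: [0, -16, 0, 4, 4, -16]
R4 ← R4 − (1/2)·R1: [0, -4, 2, 0, 4, -10]
R5 ← R5 − (1/2)·R1: [0, -10, -1, 3, 1, -7]
R3 ← R3 − (8/3)·R2: [0, 0, 8, -4, 12, -24]
R4 ← R4 − (2/3)·R2: [0, 0, 4, -2, 6, -12]
R5 ← R5 − (5/3)·R2: [0, 0, 4, -2, 6, -12]
R4 ← R4 − (1/2)·R3: [0, 0, 0, 0, 0, 0]
R5 ← R5 − (1/2)·R3: [0, 0, 0, 0, 0, 0]
The echelon form has 3 nonzero rows, and every pivot lies in the first 5 columns, so rank(A) = rank([A|b]) = 3.
The system is consistent.

yes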